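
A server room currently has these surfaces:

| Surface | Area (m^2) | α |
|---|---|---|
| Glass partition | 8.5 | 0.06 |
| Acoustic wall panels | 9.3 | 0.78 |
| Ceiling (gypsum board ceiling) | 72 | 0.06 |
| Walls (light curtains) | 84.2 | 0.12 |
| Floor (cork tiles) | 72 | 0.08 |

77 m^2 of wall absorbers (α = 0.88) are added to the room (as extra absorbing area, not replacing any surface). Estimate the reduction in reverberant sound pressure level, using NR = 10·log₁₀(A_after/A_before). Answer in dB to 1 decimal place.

Total absorption A_before = 8.5*0.06 + 9.3*0.78 + 72*0.06 + 84.2*0.12 + 72*0.08
  = 0.510 + 7.254 + 4.320 + 10.104 + 5.760 = 27.948 m^2 sabins.
Added absorption = 77 × 0.88 = 67.760 sabins.
A_after = 27.948 + 67.760 = 95.708 sabins.
NR = 10·log₁₀(95.708/27.948) = 5.3 dB.

5.3 dB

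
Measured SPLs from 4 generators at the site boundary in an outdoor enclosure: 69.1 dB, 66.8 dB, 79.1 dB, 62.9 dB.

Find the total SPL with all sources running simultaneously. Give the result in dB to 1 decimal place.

Sum in the linear (power) domain: Σ 10^(Lᵢ/10) = 10^(69.1/10) + 10^(66.8/10) + 10^(79.1/10) + 10^(62.9/10) = 9.615e+07.
Combined level = 10 log₁₀(9.615e+07) = 79.8 dB.

79.8 dB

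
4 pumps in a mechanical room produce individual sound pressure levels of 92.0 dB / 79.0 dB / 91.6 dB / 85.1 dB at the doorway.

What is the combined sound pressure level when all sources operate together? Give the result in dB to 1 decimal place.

95.4 dB

Sum in the linear (power) domain: Σ 10^(Lᵢ/10) = 10^(92.0/10) + 10^(79.0/10) + 10^(91.6/10) + 10^(85.1/10) = 3.433e+09.
L_total = 10·log₁₀(3.433e+09) = 95.4 dB.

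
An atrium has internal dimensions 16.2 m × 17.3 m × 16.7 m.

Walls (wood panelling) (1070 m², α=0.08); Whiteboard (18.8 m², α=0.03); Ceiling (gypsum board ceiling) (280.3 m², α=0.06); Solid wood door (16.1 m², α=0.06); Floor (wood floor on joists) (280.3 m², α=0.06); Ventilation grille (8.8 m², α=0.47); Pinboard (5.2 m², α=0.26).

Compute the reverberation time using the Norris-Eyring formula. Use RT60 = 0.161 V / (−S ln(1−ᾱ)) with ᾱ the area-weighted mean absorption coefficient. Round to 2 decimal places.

5.74 seconds

S = Σ Sᵢ = 1679.5 m².
Absorption A = 1070×0.08 + 18.8×0.03 + 280.3×0.06 + 16.1×0.06 + 280.3×0.06 + 8.8×0.47 + 5.2×0.26 = 126.254 sabins.
ᾱ = 126.254 / 1679.5 = 0.0752.
Eyring denominator: −S ln(1−ᾱ) = 131.300.
V = 16.2 × 17.3 × 16.7 = 4680.342 m³.
RT60 = 0.161 × 4680.342 / 131.300 = 5.74 s.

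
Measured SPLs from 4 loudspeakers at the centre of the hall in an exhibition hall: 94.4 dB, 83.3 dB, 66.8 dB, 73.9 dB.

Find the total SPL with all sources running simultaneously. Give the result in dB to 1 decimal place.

Σ 10^(Lᵢ/10) = 2.997e+09.
Combined level = 10 log₁₀(2.997e+09) = 94.8 dB.

94.8 dB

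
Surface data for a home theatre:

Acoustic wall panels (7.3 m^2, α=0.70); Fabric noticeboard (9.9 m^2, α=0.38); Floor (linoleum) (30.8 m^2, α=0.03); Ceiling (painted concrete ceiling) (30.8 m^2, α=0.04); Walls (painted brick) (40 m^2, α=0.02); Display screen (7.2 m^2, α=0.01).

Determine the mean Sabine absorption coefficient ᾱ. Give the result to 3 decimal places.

S = Σ Sᵢ = 7.3 + 9.9 + 30.8 + 30.8 + 40 + 7.2 = 126.0 m^2.
Σ(Sᵢαᵢ) = 7.3*0.70 + 9.9*0.38 + 30.8*0.03 + 30.8*0.04 + 40*0.02 + 7.2*0.01 = 11.900.
ᾱ = A/S = 0.094.

0.094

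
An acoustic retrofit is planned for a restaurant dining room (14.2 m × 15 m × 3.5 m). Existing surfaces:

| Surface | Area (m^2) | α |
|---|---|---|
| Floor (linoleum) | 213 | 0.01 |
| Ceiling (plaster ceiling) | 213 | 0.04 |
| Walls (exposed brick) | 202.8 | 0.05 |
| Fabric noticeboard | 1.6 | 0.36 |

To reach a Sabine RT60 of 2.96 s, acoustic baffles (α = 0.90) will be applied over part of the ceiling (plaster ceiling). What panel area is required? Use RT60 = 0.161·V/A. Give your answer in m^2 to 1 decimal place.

22.3

A₁ = Σ Sᵢαᵢ = 213*0.01 + 213*0.04 + 202.8*0.05 + 1.6*0.36 = 21.366 sabins.
V = 745.5 m³. Target absorption A₂ = 0.161 × 745.5 / 2.96 = 40.549 sabins.
Absorption to add: 40.549 − 21.366 = 19.183 sabins.
Each m^2 of panel replacing the ceiling (plaster ceiling) adds (0.90 − 0.04) = 0.86 sabins.
Panel area = 19.183 / 0.86 = 22.3 m^2.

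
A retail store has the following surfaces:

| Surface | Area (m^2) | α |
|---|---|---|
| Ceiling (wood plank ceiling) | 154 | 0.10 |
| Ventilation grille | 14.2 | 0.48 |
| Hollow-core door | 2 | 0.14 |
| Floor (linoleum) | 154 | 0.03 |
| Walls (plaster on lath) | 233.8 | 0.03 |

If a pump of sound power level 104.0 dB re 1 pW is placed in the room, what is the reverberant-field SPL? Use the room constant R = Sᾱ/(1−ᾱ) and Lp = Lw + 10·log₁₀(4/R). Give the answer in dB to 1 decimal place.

94.4 dB

Σ(Sᵢαᵢ) = 154·0.10 + 14.2·0.48 + 2·0.14 + 154·0.03 + 233.8·0.03 = 34.130; total area S = 558.0 m^2.
ᾱ = 0.0612, so room constant R = A/(1−ᾱ) = 36.355 m^2.
Lp = 104.0 + 10·log₁₀(4/36.355) = 104.0 + (-9.59) = 94.4 dB.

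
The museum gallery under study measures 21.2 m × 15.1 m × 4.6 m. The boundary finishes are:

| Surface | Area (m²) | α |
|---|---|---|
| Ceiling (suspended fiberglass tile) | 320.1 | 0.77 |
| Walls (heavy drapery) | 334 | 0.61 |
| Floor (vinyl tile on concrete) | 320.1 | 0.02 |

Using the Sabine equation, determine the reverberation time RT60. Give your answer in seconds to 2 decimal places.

0.52 seconds

Total absorption A = 320.1×0.77 + 334×0.61 + 320.1×0.02
  = 246.477 + 203.740 + 6.402 = 456.619 m² sabins.
Volume V = 21.2 × 15.1 × 4.6 = 1472.552 m³.
Sabine: RT60 = 0.161 × 1472.552 / 456.619 = 0.52 s.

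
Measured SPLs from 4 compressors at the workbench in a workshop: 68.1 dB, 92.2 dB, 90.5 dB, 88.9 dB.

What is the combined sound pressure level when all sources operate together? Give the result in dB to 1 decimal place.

Sum in the linear (power) domain: Σ 10^(Lᵢ/10) = 10^(68.1/10) + 10^(92.2/10) + 10^(90.5/10) + 10^(88.9/10) = 3.564e+09.
Back to dB: 10·log₁₀ Σ = 95.5 dB.

95.5 dB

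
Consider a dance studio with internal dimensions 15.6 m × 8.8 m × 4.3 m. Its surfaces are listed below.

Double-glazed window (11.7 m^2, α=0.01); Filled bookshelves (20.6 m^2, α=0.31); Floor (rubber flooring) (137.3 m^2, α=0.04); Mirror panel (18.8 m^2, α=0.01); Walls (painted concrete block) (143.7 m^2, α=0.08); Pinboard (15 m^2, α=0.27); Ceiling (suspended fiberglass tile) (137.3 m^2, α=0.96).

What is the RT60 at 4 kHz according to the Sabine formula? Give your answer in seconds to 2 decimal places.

Summing Sᵢαᵢ: 0.117 + 6.386 + 5.492 + 0.188 + 11.496 + 4.050 + 131.808 → A = 159.537 sabins.
V = 15.6·8.8·4.3 = 590.304 m³.
Sabine: RT60 = 0.161 × 590.304 / 159.537 = 0.60 s.

0.60 seconds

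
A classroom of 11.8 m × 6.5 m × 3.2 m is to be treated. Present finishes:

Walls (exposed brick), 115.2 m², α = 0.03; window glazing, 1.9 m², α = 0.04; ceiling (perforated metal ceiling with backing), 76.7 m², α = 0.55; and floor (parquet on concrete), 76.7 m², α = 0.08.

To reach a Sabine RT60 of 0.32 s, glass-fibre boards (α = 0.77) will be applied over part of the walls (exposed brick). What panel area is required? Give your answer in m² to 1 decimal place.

96.8

Total absorption A₁ = 115.2*0.03 + 1.9*0.04 + 76.7*0.55 + 76.7*0.08
  = 3.456 + 0.076 + 42.185 + 6.136 = 51.853 m² sabins.
V = 245.44 m³. Target absorption A₂ = 0.161 × 245.44 / 0.32 = 123.487 sabins.
Absorption to add: 123.487 − 51.853 = 71.634 sabins.
Net gain per m²: Δα = 0.77 − 0.03 = 0.74.
Panel area = 71.634 / 0.74 = 96.8 m².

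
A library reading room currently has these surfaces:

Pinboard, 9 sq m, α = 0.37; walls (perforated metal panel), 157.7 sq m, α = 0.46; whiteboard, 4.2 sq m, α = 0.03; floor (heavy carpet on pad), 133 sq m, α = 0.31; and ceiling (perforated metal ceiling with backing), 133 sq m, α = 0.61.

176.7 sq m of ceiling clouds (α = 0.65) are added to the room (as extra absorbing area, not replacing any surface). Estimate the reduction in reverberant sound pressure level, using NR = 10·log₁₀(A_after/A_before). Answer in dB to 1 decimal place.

Equivalent absorption area: A_before = 9×0.37 + 157.7×0.46 + 4.2×0.03 + 133×0.31 + 133×0.61 = 198.358 sq m.
Treatment contributes 176.7·0.65 = 114.855 sabins.
New total A_after = 313.213 sabins.
NR = 10·log₁₀(313.213/198.358) = 2.0 dB.

2.0 dB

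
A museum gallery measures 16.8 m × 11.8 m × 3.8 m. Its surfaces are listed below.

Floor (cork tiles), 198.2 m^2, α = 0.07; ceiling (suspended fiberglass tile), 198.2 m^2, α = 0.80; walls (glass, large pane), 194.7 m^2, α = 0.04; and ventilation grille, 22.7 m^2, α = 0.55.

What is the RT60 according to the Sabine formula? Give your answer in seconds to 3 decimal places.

Equivalent absorption area: A = 198.2·0.07 + 198.2·0.80 + 194.7·0.04 + 22.7·0.55 = 192.707 m^2.
Volume V = 16.8 × 11.8 × 3.8 = 753.312 m³.
Sabine: RT60 = 0.161 × 753.312 / 192.707 = 0.629 s.

0.629 s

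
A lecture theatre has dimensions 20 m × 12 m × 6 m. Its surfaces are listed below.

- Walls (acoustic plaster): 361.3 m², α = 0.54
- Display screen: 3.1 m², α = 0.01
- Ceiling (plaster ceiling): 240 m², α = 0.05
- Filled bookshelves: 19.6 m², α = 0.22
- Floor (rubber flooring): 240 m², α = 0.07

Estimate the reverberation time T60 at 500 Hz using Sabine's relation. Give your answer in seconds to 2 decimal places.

Total absorption A = 361.3×0.54 + 3.1×0.01 + 240×0.05 + 19.6×0.22 + 240×0.07
  = 195.102 + 0.031 + 12.000 + 4.312 + 16.800 = 228.245 m² sabins.
Room volume: 1440 m³.
RT60 = 0.161 · V / A = 0.161 × 1440 / 228.245 = 1.02 s.

1.02 sec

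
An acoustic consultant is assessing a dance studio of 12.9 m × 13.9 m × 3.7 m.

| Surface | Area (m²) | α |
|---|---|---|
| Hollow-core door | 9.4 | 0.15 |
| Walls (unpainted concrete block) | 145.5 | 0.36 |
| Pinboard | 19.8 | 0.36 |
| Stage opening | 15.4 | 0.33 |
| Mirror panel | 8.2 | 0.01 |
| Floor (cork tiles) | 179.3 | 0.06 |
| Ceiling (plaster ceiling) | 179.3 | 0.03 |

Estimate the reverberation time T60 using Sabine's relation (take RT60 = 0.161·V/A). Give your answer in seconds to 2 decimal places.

A = Σ Sᵢαᵢ = 9.4×0.15 + 145.5×0.36 + 19.8×0.36 + 15.4×0.33 + 8.2×0.01 + 179.3×0.06 + 179.3×0.03 = 82.219 sabins.
V = 12.9·13.9·3.7 = 663.447 m³.
T = 0.161 V/A = 0.161·663.447/82.219 = 1.30 s.

1.30 s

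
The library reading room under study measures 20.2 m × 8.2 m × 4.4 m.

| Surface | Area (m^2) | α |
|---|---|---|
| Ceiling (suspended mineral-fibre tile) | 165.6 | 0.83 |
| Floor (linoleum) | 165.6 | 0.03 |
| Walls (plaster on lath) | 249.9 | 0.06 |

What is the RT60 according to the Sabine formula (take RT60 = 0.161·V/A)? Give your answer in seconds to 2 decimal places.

0.75 s

Equivalent absorption area: A = 165.6·0.83 + 165.6·0.03 + 249.9·0.06 = 157.410 m^2.
Volume V = 20.2 × 8.2 × 4.4 = 728.816 m³.
RT60 = 0.161 · V / A = 0.161 × 728.816 / 157.410 = 0.75 s.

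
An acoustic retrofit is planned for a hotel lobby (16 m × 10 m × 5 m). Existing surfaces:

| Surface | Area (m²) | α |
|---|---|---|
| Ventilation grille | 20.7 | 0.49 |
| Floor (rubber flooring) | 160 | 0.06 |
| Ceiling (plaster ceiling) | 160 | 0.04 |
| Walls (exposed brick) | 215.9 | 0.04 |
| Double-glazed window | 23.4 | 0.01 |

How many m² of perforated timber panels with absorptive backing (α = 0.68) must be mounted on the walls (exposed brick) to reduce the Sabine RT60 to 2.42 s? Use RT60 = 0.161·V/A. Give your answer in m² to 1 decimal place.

28.5

Total absorption A₁ = 20.7·0.49 + 160·0.06 + 160·0.04 + 215.9·0.04 + 23.4·0.01
  = 10.143 + 9.600 + 6.400 + 8.636 + 0.234 = 35.013 m² sabins.
Required A₂ = 0.161·800/2.42 = 53.223 sabins.
Absorption to add: 53.223 − 35.013 = 18.210 sabins.
Net gain per m²: Δα = 0.68 − 0.04 = 0.64.
Area = ΔA/Δα = 18.210/0.64 = 28.5 m².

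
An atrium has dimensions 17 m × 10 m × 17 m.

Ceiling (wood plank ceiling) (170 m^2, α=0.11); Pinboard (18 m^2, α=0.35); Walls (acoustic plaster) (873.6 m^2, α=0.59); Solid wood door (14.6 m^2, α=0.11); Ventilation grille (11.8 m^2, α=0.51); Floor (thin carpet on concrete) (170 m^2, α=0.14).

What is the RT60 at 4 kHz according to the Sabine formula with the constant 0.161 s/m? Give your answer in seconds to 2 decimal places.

Equivalent absorption area: A = 170·0.11 + 18·0.35 + 873.6·0.59 + 14.6·0.11 + 11.8·0.51 + 170·0.14 = 571.848 m^2.
Volume V = 17 × 10 × 17 = 2890 m³.
RT60 = 0.161 · V / A = 0.161 × 2890 / 571.848 = 0.81 s.

0.81 sec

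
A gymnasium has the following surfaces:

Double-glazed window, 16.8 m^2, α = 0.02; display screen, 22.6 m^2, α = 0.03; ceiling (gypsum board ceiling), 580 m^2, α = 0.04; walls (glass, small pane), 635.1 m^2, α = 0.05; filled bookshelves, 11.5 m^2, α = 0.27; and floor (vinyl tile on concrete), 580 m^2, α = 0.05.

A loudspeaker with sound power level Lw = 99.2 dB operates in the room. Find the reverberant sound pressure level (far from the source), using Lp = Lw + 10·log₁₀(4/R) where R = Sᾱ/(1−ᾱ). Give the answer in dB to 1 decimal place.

A = 88.074 sabins; S = 1846.0 m^2.
ᾱ = 88.074/1846.0 = 0.0477; R = Sᾱ/(1−ᾱ) = 88.074/(1−0.0477) = 92.486 m^2.
Lp = Lw + 10 log₁₀(4/R) = 99.2 -13.64 = 85.6 dB.

85.6 dB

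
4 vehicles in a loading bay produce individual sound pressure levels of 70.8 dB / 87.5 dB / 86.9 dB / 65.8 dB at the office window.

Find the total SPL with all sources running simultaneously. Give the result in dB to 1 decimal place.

90.3 dB

Sum in the linear (power) domain: Σ 10^(Lᵢ/10) = 10^(70.8/10) + 10^(87.5/10) + 10^(86.9/10) + 10^(65.8/10) = 1.068e+09.
Back to dB: 10·log₁₀ Σ = 90.3 dB.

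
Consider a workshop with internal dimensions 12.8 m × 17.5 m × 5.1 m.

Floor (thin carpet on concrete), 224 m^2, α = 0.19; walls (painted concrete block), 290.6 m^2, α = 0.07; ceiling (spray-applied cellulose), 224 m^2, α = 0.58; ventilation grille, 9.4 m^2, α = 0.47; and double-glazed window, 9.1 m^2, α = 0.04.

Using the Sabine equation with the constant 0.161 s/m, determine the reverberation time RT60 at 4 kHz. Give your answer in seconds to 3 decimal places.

Equivalent absorption area: A = 224*0.19 + 290.6*0.07 + 224*0.58 + 9.4*0.47 + 9.1*0.04 = 197.604 m^2.
V = 12.8·17.5·5.1 = 1142.4 m³.
Sabine: RT60 = 0.161 × 1142.4 / 197.604 = 0.931 s.

0.931 seconds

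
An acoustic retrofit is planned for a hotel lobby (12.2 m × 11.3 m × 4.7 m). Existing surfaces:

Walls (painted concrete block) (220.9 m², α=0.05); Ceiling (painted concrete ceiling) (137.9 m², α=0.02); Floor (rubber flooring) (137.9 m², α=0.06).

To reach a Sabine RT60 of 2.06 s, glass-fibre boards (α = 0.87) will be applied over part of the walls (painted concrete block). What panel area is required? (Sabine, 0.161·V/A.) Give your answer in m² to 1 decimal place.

Summing Sᵢαᵢ: 11.045 + 2.758 + 8.274 → A₁ = 22.077 sabins.
V = 647.942 m³. Target absorption A₂ = 0.161 × 647.942 / 2.06 = 50.640 sabins.
Absorption to add: 50.640 − 22.077 = 28.563 sabins.
Each m² of panel replacing the walls (painted concrete block) adds (0.87 − 0.05) = 0.82 sabins.
Area = ΔA/Δα = 28.563/0.82 = 34.8 m².

34.8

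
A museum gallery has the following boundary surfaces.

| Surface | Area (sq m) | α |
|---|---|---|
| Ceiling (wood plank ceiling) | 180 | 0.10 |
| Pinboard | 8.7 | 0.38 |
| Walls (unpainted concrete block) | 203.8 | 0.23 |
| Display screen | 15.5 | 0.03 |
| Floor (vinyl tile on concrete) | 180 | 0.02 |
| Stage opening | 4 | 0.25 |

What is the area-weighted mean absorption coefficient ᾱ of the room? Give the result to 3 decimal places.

S = Σ Sᵢ = 180 + 8.7 + 203.8 + 15.5 + 180 + 4 = 592.0 sq m.
A = 180×0.10 + 8.7×0.38 + 203.8×0.23 + 15.5×0.03 + 180×0.02 + 4×0.25 = 73.245 sabins.
ᾱ = A/S = 0.124.

0.124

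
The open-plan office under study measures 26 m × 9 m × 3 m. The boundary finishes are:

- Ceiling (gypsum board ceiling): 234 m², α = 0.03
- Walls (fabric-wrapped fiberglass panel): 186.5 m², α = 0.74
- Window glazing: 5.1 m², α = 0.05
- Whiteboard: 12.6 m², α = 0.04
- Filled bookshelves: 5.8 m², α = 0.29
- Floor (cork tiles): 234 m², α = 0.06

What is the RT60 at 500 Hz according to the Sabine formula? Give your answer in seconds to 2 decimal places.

Equivalent absorption area: A = 234·0.03 + 186.5·0.74 + 5.1·0.05 + 12.6·0.04 + 5.8·0.29 + 234·0.06 = 161.511 m².
Volume V = 26 × 9 × 3 = 702 m³.
T = 0.161 V/A = 0.161·702/161.511 = 0.70 s.

0.70 s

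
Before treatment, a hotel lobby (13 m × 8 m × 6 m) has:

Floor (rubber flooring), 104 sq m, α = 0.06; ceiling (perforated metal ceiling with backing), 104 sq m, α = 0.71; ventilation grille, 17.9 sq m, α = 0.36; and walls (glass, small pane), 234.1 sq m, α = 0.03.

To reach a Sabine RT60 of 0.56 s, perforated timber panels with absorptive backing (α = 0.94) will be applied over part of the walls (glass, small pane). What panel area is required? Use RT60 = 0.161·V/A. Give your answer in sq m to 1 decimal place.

94.3

Equivalent absorption area: A₁ = 104·0.06 + 104·0.71 + 17.9·0.36 + 234.1·0.03 = 93.547 sq m.
Required A₂ = 0.161·624/0.56 = 179.400 sabins.
ΔA needed = 179.400 − 93.547 = 85.853 sabins.
Net gain per sq m: Δα = 0.94 − 0.03 = 0.91.
Area = ΔA/Δα = 85.853/0.91 = 94.3 sq m.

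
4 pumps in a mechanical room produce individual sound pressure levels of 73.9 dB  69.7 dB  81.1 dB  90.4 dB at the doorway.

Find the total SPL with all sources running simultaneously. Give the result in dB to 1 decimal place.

Converting to relative power and adding: 10^(73.9/10) + 10^(69.7/10) + 10^(81.1/10) + 10^(90.4/10) = 1.259e+09.
Combined level = 10 log₁₀(1.259e+09) = 91.0 dB.

91.0 dB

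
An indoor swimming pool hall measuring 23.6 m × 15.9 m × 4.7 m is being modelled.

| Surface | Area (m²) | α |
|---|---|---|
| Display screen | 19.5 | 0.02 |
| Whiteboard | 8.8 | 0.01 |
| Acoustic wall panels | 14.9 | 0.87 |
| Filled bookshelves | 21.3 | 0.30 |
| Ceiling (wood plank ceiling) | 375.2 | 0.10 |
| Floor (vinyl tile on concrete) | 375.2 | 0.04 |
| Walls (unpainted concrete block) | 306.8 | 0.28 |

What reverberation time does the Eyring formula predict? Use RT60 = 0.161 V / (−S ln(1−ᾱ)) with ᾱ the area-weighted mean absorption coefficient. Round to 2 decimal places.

1.66 s

Total surface area S = 19.5 + 8.8 + 14.9 + 21.3 + 375.2 + 375.2 + 306.8 = 1121.7 m².
Absorption A = 19.5·0.02 + 8.8·0.01 + 14.9·0.87 + 21.3·0.30 + 375.2·0.10 + 375.2·0.04 + 306.8·0.28 = 158.263 sabins.
ᾱ = 158.263 / 1121.7 = 0.1411.
−S·ln(1−ᾱ) = −1121.7 × ln(1 − 0.1411) = 170.614.
V = 23.6 × 15.9 × 4.7 = 1763.628 m³.
T = 0.161·V/[−S·ln(1−ᾱ)] = 0.161·1763.628/170.614 = 1.66 s.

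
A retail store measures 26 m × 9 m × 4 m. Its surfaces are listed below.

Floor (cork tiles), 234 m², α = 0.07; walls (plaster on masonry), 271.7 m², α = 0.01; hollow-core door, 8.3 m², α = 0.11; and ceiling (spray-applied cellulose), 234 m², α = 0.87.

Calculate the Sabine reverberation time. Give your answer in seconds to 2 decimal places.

Summing Sᵢαᵢ: 16.380 + 2.717 + 0.913 + 203.580 → A = 223.590 sabins.
V = 26·9·4 = 936 m³.
RT60 = 0.161 · V / A = 0.161 × 936 / 223.590 = 0.67 s.

0.67 s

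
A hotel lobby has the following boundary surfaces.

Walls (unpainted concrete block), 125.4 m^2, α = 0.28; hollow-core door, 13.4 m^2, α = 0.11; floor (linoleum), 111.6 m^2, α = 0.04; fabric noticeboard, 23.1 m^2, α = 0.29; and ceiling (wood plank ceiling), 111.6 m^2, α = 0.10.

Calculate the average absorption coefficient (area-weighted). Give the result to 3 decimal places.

S = Σ Sᵢ = 125.4 + 13.4 + 111.6 + 23.1 + 111.6 = 385.1 m^2.
A = 125.4·0.28 + 13.4·0.11 + 111.6·0.04 + 23.1·0.29 + 111.6·0.10 = 58.909 sabins.
ᾱ = 58.909 / 385.1 = 0.153.

0.153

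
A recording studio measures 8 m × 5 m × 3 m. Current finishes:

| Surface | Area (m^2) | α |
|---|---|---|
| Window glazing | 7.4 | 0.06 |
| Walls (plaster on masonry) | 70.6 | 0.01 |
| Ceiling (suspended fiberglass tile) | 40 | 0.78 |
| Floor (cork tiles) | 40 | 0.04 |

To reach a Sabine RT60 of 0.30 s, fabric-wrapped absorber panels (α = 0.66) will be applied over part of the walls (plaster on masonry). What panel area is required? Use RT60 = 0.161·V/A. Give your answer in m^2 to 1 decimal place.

Equivalent absorption area: A₁ = 7.4*0.06 + 70.6*0.01 + 40*0.78 + 40*0.04 = 33.950 m^2.
V = 120 m³. Target absorption A₂ = 0.161 × 120 / 0.30 = 64.400 sabins.
Absorption to add: 64.400 − 33.950 = 30.450 sabins.
Each m^2 of panel replacing the walls (plaster on masonry) adds (0.66 − 0.01) = 0.65 sabins.
Panel area = 30.450 / 0.65 = 46.8 m^2.

46.8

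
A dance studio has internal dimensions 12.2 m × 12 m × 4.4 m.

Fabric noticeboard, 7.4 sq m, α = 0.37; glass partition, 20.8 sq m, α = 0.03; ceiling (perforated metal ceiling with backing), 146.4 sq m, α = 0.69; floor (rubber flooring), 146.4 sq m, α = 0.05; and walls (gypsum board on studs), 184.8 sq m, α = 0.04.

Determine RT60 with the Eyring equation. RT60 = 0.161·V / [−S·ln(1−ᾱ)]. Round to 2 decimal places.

0.76 s

S = Σ Sᵢ = 505.8 sq m.
Σ(Sᵢαᵢ) = 7.4×0.37 + 20.8×0.03 + 146.4×0.69 + 146.4×0.05 + 184.8×0.04 = 119.090.
Mean coefficient ᾱ = A/S = 0.2354.
Eyring denominator: −S ln(1−ᾱ) = 135.758.
V = 12.2 × 12 × 4.4 = 644.16 m³.
T = 0.161·V/[−S·ln(1−ᾱ)] = 0.161·644.16/135.758 = 0.76 s.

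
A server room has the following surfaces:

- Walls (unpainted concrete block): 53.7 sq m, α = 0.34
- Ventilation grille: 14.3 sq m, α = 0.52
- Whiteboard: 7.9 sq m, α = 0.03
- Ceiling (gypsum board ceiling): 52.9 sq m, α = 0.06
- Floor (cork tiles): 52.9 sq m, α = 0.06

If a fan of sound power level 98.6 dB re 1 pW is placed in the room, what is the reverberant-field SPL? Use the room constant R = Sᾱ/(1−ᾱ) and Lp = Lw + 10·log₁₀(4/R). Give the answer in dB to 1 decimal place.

A = 32.279 sabins; S = 181.7 sq m.
ᾱ = 32.279/181.7 = 0.1776; R = Sᾱ/(1−ᾱ) = 32.279/(1−0.1776) = 39.250 sq m.
Lp = Lw + 10 log₁₀(4/R) = 98.6 -9.92 = 88.7 dB.

88.7 dB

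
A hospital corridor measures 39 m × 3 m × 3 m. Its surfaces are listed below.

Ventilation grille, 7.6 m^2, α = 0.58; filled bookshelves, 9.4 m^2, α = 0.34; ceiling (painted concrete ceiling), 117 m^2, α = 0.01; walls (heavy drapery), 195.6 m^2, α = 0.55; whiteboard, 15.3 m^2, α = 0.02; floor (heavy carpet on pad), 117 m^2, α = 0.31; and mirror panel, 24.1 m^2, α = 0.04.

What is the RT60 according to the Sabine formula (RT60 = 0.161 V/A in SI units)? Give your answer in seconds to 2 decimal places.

0.37 sec

Summing Sᵢαᵢ: 4.408 + 3.196 + 1.170 + 107.580 + 0.306 + 36.270 + 0.964 → A = 153.894 sabins.
V = 39·3·3 = 351 m³.
RT60 = 0.161 · V / A = 0.161 × 351 / 153.894 = 0.37 s.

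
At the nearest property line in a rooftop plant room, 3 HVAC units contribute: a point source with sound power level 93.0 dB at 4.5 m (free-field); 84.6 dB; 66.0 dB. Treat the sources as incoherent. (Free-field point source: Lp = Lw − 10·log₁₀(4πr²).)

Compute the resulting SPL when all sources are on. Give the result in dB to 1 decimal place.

Source at 4.5 m: Lp = 93.0 − 10·log₁₀(4π·4.5²) = 93.0 − 10·log₁₀(254.469) = 68.9 dB.
Sum in the linear (power) domain: Σ 10^(Lᵢ/10) = 10^(68.9/10) + 10^(84.6/10) + 10^(66.0/10) = 3.001e+08.
L_total = 10·log₁₀(3.001e+08) = 84.8 dB.

84.8 dB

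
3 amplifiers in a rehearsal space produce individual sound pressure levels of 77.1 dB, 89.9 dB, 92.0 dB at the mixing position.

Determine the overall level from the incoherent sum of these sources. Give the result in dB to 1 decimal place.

94.2 dB

Converting to relative power and adding: 10^(77.1/10) + 10^(89.9/10) + 10^(92.0/10) = 2.613e+09.
Combined level = 10 log₁₀(2.613e+09) = 94.2 dB.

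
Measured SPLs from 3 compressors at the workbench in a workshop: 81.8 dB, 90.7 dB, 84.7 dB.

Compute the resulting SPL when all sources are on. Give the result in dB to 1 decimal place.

Sum in the linear (power) domain: Σ 10^(Lᵢ/10) = 10^(81.8/10) + 10^(90.7/10) + 10^(84.7/10) = 1.621e+09.
L_total = 10·log₁₀(1.621e+09) = 92.1 dB.

92.1 dB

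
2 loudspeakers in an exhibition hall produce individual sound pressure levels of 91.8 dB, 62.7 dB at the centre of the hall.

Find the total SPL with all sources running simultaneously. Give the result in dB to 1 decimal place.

Sum in the linear (power) domain: Σ 10^(Lᵢ/10) = 10^(91.8/10) + 10^(62.7/10) = 1.515e+09.
Back to dB: 10·log₁₀ Σ = 91.8 dB.

91.8 dB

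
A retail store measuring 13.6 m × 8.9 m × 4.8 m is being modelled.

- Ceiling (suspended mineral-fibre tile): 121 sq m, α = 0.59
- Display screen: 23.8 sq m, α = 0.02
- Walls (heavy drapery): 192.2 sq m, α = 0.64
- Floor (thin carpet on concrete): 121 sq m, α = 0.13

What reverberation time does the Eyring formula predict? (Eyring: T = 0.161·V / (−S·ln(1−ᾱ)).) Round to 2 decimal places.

Total surface area S = 121 + 23.8 + 192.2 + 121 = 458.0 sq m.
Σ(Sᵢαᵢ) = 121×0.59 + 23.8×0.02 + 192.2×0.64 + 121×0.13 = 210.604.
Mean coefficient ᾱ = A/S = 0.4598.
Eyring denominator: −S ln(1−ᾱ) = 282.044.
V = 13.6 × 8.9 × 4.8 = 580.992 m³.
RT60 = 0.161 × 580.992 / 282.044 = 0.33 s.

0.33 sec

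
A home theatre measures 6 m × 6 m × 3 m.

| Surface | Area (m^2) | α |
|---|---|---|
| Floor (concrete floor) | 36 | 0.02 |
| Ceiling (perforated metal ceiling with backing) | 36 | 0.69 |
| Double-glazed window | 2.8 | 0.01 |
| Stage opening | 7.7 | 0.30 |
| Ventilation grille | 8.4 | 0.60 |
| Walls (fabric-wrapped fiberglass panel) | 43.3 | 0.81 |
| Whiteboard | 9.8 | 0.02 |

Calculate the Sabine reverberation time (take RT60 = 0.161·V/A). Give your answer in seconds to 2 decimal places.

Equivalent absorption area: A = 36*0.02 + 36*0.69 + 2.8*0.01 + 7.7*0.30 + 8.4*0.60 + 43.3*0.81 + 9.8*0.02 = 68.207 m^2.
V = 6·6·3 = 108 m³.
T = 0.161 V/A = 0.161·108/68.207 = 0.25 s.

0.25 sec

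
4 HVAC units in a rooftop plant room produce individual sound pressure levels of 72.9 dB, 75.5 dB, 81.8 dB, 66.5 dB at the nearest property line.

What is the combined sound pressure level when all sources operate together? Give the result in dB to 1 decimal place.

83.2 dB

Sum in the linear (power) domain: Σ 10^(Lᵢ/10) = 10^(72.9/10) + 10^(75.5/10) + 10^(81.8/10) + 10^(66.5/10) = 2.108e+08.
L_total = 10·log₁₀(2.108e+08) = 83.2 dB.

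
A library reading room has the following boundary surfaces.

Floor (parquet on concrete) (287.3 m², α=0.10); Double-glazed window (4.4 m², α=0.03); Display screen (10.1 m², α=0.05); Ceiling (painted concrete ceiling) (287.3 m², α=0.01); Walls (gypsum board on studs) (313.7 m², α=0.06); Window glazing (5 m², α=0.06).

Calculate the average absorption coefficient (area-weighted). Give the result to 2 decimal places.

0.06

S = Σ Sᵢ = 287.3 + 4.4 + 10.1 + 287.3 + 313.7 + 5 = 907.8 m².
Σ(Sᵢαᵢ) = 287.3*0.10 + 4.4*0.03 + 10.1*0.05 + 287.3*0.01 + 313.7*0.06 + 5*0.06 = 51.362.
ᾱ = A/S = 0.06.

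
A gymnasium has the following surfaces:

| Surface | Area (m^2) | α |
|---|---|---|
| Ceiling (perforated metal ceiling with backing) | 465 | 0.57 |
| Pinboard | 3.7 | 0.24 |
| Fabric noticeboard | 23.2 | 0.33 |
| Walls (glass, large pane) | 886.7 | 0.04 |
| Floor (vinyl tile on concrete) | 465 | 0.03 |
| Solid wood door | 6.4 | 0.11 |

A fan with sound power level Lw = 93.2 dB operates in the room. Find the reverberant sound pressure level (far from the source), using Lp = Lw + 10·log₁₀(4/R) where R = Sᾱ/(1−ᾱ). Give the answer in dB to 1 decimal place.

73.3 dB

Σ(Sᵢαᵢ) = 465·0.57 + 3.7·0.24 + 23.2·0.33 + 886.7·0.04 + 465·0.03 + 6.4·0.11 = 323.716; total area S = 1850.0 m^2.
ᾱ = 323.716/1850.0 = 0.1750; R = Sᾱ/(1−ᾱ) = 323.716/(1−0.1750) = 392.383 m^2.
Lp = 93.2 + 10·log₁₀(4/392.383) = 93.2 + (-19.92) = 73.3 dB.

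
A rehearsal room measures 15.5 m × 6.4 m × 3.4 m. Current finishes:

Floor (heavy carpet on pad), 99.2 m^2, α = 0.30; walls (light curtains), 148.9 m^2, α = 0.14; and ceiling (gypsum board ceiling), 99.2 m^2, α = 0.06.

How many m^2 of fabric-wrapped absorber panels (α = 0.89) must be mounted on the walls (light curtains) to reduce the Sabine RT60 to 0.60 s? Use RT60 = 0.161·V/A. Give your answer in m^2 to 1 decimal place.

Equivalent absorption area: A₁ = 99.2*0.30 + 148.9*0.14 + 99.2*0.06 = 56.558 m^2.
V = 337.28 m³. Target absorption A₂ = 0.161 × 337.28 / 0.60 = 90.503 sabins.
ΔA needed = 90.503 − 56.558 = 33.945 sabins.
Net gain per m^2: Δα = 0.89 − 0.14 = 0.75.
Area = ΔA/Δα = 33.945/0.75 = 45.3 m^2.

45.3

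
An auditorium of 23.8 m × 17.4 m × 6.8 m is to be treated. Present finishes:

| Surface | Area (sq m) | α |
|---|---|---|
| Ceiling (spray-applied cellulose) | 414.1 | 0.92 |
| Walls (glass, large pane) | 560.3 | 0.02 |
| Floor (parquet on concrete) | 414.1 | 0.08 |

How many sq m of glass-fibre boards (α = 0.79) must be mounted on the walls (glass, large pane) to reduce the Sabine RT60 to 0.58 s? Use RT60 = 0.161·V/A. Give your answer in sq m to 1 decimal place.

Summing Sᵢαᵢ: 380.972 + 11.206 + 33.128 → A₁ = 425.306 sabins.
Required A₂ = 0.161·2816.016/0.58 = 781.687 sabins.
Absorption to add: 781.687 − 425.306 = 356.381 sabins.
Each sq m of panel replacing the walls (glass, large pane) adds (0.79 − 0.02) = 0.77 sabins.
Area = ΔA/Δα = 356.381/0.77 = 462.8 sq m.

462.8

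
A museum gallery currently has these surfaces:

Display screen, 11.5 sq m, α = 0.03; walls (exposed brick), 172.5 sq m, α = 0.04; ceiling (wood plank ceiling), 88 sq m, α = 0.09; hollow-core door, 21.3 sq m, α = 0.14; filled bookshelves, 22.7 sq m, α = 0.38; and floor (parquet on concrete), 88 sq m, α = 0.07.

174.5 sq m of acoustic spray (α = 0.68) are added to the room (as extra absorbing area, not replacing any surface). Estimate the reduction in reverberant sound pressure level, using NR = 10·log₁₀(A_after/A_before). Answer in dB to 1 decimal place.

6.6 dB

Summing Sᵢαᵢ: 0.345 + 6.900 + 7.920 + 2.982 + 8.626 + 6.160 → A_before = 32.933 sabins.
Treatment contributes 174.5·0.68 = 118.660 sabins.
A_after = 32.933 + 118.660 = 151.593 sabins.
NR = 10·log₁₀(151.593/32.933) = 6.6 dB.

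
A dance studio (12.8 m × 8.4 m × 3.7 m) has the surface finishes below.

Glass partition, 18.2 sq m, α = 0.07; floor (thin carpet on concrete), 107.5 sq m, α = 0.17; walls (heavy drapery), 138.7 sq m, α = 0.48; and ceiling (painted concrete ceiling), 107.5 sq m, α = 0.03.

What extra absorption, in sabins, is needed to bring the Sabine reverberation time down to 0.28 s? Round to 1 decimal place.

139.4 sabins

Summing Sᵢαᵢ: 1.274 + 18.275 + 66.576 + 3.225 → A₁ = 89.350 sabins.
V = 397.824 m³. Required absorption A₂ = 0.161 × 397.824 / 0.28 = 228.749 sabins.
Additional absorption ΔA = 228.749 − 89.350 = 139.4 sabins.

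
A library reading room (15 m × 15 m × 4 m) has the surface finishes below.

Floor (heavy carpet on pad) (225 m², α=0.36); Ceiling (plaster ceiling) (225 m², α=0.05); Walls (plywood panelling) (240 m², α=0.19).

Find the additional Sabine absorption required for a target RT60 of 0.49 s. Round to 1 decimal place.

157.9 sabins

Equivalent absorption area: A₁ = 225·0.36 + 225·0.05 + 240·0.19 = 137.850 m².
V = 900 m³. Required absorption A₂ = 0.161 × 900 / 0.49 = 295.714 sabins.
ΔA = A₂ − A₁ = 295.714 − 137.850 = 157.9 sabins.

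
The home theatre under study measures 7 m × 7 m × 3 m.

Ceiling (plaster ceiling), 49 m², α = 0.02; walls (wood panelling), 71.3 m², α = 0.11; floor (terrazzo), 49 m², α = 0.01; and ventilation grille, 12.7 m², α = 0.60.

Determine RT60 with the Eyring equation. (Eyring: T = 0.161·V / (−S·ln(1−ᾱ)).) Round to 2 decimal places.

S = Σ Sᵢ = 182.0 m².
Σ(Sᵢαᵢ) = 49×0.02 + 71.3×0.11 + 49×0.01 + 12.7×0.60 = 16.933.
Mean coefficient ᾱ = A/S = 0.0930.
−S·ln(1−ᾱ) = −182.0 × ln(1 − 0.0930) = 17.766.
V = 7 × 7 × 3 = 147 m³.
RT60 = 0.161 × 147 / 17.766 = 1.33 s.

1.33 sec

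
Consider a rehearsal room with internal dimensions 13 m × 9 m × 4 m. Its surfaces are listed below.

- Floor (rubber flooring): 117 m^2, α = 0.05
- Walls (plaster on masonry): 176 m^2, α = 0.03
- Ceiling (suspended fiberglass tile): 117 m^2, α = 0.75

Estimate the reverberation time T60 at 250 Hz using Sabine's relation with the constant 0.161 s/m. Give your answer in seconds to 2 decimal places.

Equivalent absorption area: A = 117×0.05 + 176×0.03 + 117×0.75 = 98.880 m^2.
Room volume: 468 m³.
Sabine: RT60 = 0.161 × 468 / 98.880 = 0.76 s.

0.76 s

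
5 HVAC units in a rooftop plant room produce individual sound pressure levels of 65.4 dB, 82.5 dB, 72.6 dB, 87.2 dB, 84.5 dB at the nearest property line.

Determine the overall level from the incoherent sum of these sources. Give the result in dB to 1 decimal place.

Σ 10^(Lᵢ/10) = 1.006e+09.
L_total = 10·log₁₀(1.006e+09) = 90.0 dB.

90.0 dB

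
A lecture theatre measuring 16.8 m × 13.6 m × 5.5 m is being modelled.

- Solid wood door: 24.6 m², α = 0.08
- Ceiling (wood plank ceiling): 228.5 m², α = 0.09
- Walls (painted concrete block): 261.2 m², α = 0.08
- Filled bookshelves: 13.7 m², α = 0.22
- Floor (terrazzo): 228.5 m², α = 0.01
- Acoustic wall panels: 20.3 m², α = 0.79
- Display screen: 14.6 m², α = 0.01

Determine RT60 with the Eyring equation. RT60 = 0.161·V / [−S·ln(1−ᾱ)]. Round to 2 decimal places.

2.99 seconds

Total surface area S = 24.6 + 228.5 + 261.2 + 13.7 + 228.5 + 20.3 + 14.6 = 791.4 m².
Absorption A = 24.6×0.08 + 228.5×0.09 + 261.2×0.08 + 13.7×0.22 + 228.5×0.01 + 20.3×0.79 + 14.6×0.01 = 64.911 sabins.
ᾱ = 64.911 / 791.4 = 0.0820.
−S·ln(1−ᾱ) = −791.4 × ln(1 − 0.0820) = 67.711.
V = 16.8 × 13.6 × 5.5 = 1256.64 m³.
T = 0.161·V/[−S·ln(1−ᾱ)] = 0.161·1256.64/67.711 = 2.99 s.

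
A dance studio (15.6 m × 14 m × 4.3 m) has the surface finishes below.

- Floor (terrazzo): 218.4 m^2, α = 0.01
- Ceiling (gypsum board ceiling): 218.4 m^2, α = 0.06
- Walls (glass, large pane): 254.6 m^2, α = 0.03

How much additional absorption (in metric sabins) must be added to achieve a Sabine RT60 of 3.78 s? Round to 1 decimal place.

17.1 sabins

Total absorption A₁ = 218.4·0.01 + 218.4·0.06 + 254.6·0.03
  = 2.184 + 13.104 + 7.638 = 22.926 m^2 sabins.
V = 939.12 m³. Required absorption A₂ = 0.161 × 939.12 / 3.78 = 40.000 sabins.
ΔA = A₂ − A₁ = 40.000 − 22.926 = 17.1 sabins.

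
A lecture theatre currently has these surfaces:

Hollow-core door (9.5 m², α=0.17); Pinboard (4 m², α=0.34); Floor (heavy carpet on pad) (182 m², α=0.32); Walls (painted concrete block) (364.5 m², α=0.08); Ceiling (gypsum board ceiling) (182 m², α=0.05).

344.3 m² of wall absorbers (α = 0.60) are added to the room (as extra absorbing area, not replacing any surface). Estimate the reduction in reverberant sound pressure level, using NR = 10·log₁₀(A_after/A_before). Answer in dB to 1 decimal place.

4.9 dB

A_before = Σ Sᵢαᵢ = 9.5·0.17 + 4·0.34 + 182·0.32 + 364.5·0.08 + 182·0.05 = 99.475 sabins.
Treatment contributes 344.3·0.60 = 206.580 sabins.
A_after = 99.475 + 206.580 = 306.055 sabins.
NR = 10·log₁₀(306.055/99.475) = 4.9 dB.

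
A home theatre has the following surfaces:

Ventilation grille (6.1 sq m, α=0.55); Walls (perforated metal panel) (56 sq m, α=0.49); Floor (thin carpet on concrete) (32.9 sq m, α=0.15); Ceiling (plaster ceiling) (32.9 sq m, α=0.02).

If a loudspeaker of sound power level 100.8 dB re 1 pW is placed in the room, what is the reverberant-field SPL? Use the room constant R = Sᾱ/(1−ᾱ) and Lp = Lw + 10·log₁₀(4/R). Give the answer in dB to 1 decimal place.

89.8 dB

Σ(Sᵢαᵢ) = 6.1·0.55 + 56·0.49 + 32.9·0.15 + 32.9·0.02 = 36.388; total area S = 127.9 sq m.
ᾱ = 0.2845, so room constant R = A/(1−ᾱ) = 50.857 sq m.
Lp = Lw + 10 log₁₀(4/R) = 100.8 -11.04 = 89.8 dB.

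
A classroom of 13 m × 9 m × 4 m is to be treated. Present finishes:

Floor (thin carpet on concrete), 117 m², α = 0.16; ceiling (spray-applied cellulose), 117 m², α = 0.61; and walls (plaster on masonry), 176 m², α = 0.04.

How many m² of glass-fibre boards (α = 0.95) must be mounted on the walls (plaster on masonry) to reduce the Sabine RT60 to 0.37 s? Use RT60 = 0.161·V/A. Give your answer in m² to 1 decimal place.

Summing Sᵢαᵢ: 18.720 + 71.370 + 7.040 → A₁ = 97.130 sabins.
Required A₂ = 0.161·468/0.37 = 203.643 sabins.
ΔA needed = 203.643 − 97.130 = 106.513 sabins.
Each m² of panel replacing the walls (plaster on masonry) adds (0.95 − 0.04) = 0.91 sabins.
Panel area = 106.513 / 0.91 = 117.0 m².

117.0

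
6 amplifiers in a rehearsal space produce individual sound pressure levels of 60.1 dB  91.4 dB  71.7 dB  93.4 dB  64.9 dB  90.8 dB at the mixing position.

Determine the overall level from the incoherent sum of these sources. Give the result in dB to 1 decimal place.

Sum in the linear (power) domain: Σ 10^(Lᵢ/10) = 10^(60.1/10) + 10^(91.4/10) + 10^(71.7/10) + 10^(93.4/10) + 10^(64.9/10) + 10^(90.8/10) = 4.789e+09.
Back to dB: 10·log₁₀ Σ = 96.8 dB.

96.8 dB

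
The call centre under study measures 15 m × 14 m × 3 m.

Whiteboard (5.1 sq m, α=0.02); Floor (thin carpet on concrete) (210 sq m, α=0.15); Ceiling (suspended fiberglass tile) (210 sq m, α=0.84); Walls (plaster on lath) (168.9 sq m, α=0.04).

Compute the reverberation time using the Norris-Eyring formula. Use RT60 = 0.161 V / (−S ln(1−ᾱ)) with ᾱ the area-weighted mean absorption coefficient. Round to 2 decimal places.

0.38 sec

Total surface area S = 5.1 + 210 + 210 + 168.9 = 594.0 sq m.
Absorption A = 5.1·0.02 + 210·0.15 + 210·0.84 + 168.9·0.04 = 214.758 sabins.
ᾱ = 214.758 / 594.0 = 0.3615.
−S·ln(1−ᾱ) = −594.0 × ln(1 − 0.3615) = 266.488.
V = 15 × 14 × 3 = 630 m³.
T = 0.161·V/[−S·ln(1−ᾱ)] = 0.161·630/266.488 = 0.38 s.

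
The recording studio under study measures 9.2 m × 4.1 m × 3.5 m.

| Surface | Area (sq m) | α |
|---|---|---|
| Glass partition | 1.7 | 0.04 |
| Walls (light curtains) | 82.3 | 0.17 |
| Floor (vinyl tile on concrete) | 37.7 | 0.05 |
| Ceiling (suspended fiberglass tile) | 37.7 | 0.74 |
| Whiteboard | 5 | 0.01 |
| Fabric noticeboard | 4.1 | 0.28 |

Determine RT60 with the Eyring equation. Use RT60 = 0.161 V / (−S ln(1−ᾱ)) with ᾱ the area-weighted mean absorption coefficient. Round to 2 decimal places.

Total surface area S = 1.7 + 82.3 + 37.7 + 37.7 + 5 + 4.1 = 168.5 sq m.
Σ(Sᵢαᵢ) = 1.7×0.04 + 82.3×0.17 + 37.7×0.05 + 37.7×0.74 + 5×0.01 + 4.1×0.28 = 45.040.
ᾱ = 45.040 / 168.5 = 0.2673.
−S·ln(1−ᾱ) = −168.5 × ln(1 − 0.2673) = 52.407.
V = 9.2 × 4.1 × 3.5 = 132.02 m³.
T = 0.161·V/[−S·ln(1−ᾱ)] = 0.161·132.02/52.407 = 0.41 s.

0.41 s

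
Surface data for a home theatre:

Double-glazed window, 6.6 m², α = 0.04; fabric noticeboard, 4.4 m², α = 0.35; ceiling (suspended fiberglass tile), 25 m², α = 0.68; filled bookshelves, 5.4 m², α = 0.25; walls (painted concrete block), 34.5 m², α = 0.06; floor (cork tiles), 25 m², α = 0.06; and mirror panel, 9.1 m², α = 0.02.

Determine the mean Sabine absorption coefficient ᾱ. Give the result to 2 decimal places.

Total surface area S = 110.0 m².
Weighted sum Σ Sα = 23.906.
ᾱ = 23.906 / 110.0 = 0.22.

0.22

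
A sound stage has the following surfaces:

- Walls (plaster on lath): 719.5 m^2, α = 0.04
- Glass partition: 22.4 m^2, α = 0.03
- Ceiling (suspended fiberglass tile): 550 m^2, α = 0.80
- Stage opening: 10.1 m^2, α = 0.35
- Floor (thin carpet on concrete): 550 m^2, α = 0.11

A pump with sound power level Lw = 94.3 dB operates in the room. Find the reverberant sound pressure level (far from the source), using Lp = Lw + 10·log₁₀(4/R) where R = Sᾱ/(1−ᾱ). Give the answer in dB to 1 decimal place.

71.6 dB

Σ(Sᵢαᵢ) = 719.5×0.04 + 22.4×0.03 + 550×0.80 + 10.1×0.35 + 550×0.11 = 533.487; total area S = 1852.0 m^2.
ᾱ = 533.487/1852.0 = 0.2881; R = Sᾱ/(1−ᾱ) = 533.487/(1−0.2881) = 749.385 m^2.
Lp = Lw + 10 log₁₀(4/R) = 94.3 -22.73 = 71.6 dB.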